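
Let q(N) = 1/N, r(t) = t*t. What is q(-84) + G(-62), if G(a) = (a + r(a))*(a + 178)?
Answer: 36851807/84 ≈ 4.3871e+5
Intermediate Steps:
r(t) = t²
G(a) = (178 + a)*(a + a²) (G(a) = (a + a²)*(a + 178) = (a + a²)*(178 + a) = (178 + a)*(a + a²))
q(-84) + G(-62) = 1/(-84) - 62*(178 + (-62)² + 179*(-62)) = -1/84 - 62*(178 + 3844 - 11098) = -1/84 - 62*(-7076) = -1/84 + 438712 = 36851807/84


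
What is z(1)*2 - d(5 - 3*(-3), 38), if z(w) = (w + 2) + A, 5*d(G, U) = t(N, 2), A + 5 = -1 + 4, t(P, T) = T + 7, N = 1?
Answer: ⅕ ≈ 0.20000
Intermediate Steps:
t(P, T) = 7 + T
A = -2 (A = -5 + (-1 + 4) = -5 + 3 = -2)
d(G, U) = 9/5 (d(G, U) = (7 + 2)/5 = (⅕)*9 = 9/5)
z(w) = w (z(w) = (w + 2) - 2 = (2 + w) - 2 = w)
z(1)*2 - d(5 - 3*(-3), 38) = 1*2 - 1*9/5 = 2 - 9/5 = ⅕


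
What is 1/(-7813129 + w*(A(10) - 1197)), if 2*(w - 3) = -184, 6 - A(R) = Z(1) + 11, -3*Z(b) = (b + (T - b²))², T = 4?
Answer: -3/23119877 ≈ -1.2976e-7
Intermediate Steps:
Z(b) = -(4 + b - b²)²/3 (Z(b) = -(b + (4 - b²))²/3 = -(4 + b - b²)²/3)
A(R) = ⅓ (A(R) = 6 - (-(4 + 1 - 1*1²)²/3 + 11) = 6 - (-(4 + 1 - 1*1)²/3 + 11) = 6 - (-(4 + 1 - 1)²/3 + 11) = 6 - (-⅓*4² + 11) = 6 - (-⅓*16 + 11) = 6 - (-16/3 + 11) = 6 - 1*17/3 = 6 - 17/3 = ⅓)
w = -89 (w = 3 + (½)*(-184) = 3 - 92 = -89)
1/(-7813129 + w*(A(10) - 1197)) = 1/(-7813129 - 89*(⅓ - 1197)) = 1/(-7813129 - 89*(-3590/3)) = 1/(-7813129 + 319510/3) = 1/(-23119877/3) = -3/23119877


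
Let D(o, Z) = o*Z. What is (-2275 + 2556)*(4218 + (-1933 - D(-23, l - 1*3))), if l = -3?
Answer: 603307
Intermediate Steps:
D(o, Z) = Z*o
(-2275 + 2556)*(4218 + (-1933 - D(-23, l - 1*3))) = (-2275 + 2556)*(4218 + (-1933 - (-3 - 1*3)*(-23))) = 281*(4218 + (-1933 - (-3 - 3)*(-23))) = 281*(4218 + (-1933 - (-6)*(-23))) = 281*(4218 + (-1933 - 1*138)) = 281*(4218 + (-1933 - 138)) = 281*(4218 - 2071) = 281*2147 = 603307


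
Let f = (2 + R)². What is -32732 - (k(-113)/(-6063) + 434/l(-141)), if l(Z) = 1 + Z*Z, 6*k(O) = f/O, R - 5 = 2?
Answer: -148620137529103/4540511986 ≈ -32732.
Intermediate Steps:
R = 7 (R = 5 + 2 = 7)
f = 81 (f = (2 + 7)² = 9² = 81)
k(O) = 27/(2*O) (k(O) = (81/O)/6 = 27/(2*O))
l(Z) = 1 + Z²
-32732 - (k(-113)/(-6063) + 434/l(-141)) = -32732 - (((27/2)/(-113))/(-6063) + 434/(1 + (-141)²)) = -32732 - (((27/2)*(-1/113))*(-1/6063) + 434/(1 + 19881)) = -32732 - (-27/226*(-1/6063) + 434/19882) = -32732 - (9/456746 + 434*(1/19882)) = -32732 - (9/456746 + 217/9941) = -32732 - 1*99203351/4540511986 = -32732 - 99203351/4540511986 = -148620137529103/4540511986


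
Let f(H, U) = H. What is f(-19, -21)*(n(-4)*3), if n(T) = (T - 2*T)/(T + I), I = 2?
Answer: 114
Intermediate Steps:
n(T) = -T/(2 + T) (n(T) = (T - 2*T)/(T + 2) = (-T)/(2 + T) = -T/(2 + T))
f(-19, -21)*(n(-4)*3) = -19*(-1*(-4)/(2 - 4))*3 = -19*(-1*(-4)/(-2))*3 = -19*(-1*(-4)*(-1/2))*3 = -(-38)*3 = -19*(-6) = 114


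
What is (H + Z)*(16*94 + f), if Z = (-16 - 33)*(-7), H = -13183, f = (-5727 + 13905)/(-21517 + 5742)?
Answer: -60906339696/3155 ≈ -1.9305e+7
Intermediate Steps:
f = -8178/15775 (f = 8178/(-15775) = 8178*(-1/15775) = -8178/15775 ≈ -0.51842)
Z = 343 (Z = -49*(-7) = 343)
(H + Z)*(16*94 + f) = (-13183 + 343)*(16*94 - 8178/15775) = -12840*(1504 - 8178/15775) = -12840*23717422/15775 = -60906339696/3155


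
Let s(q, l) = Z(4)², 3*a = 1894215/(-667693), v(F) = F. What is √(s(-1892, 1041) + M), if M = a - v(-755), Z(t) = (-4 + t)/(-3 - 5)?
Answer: √336167941699330/667693 ≈ 27.460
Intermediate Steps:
Z(t) = ½ - t/8 (Z(t) = (-4 + t)/(-8) = (-4 + t)*(-⅛) = ½ - t/8)
a = -631405/667693 (a = (1894215/(-667693))/3 = (1894215*(-1/667693))/3 = (⅓)*(-1894215/667693) = -631405/667693 ≈ -0.94565)
s(q, l) = 0 (s(q, l) = (½ - ⅛*4)² = (½ - ½)² = 0² = 0)
M = 503476810/667693 (M = -631405/667693 - 1*(-755) = -631405/667693 + 755 = 503476810/667693 ≈ 754.05)
√(s(-1892, 1041) + M) = √(0 + 503476810/667693) = √(503476810/667693) = √336167941699330/667693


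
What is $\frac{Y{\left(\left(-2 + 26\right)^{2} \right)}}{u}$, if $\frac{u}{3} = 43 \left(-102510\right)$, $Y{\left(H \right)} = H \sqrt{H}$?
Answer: $- \frac{256}{244885} \approx -0.0010454$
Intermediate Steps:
$Y{\left(H \right)} = H^{\frac{3}{2}}$
$u = -13223790$ ($u = 3 \cdot 43 \left(-102510\right) = 3 \left(-4407930\right) = -13223790$)
$\frac{Y{\left(\left(-2 + 26\right)^{2} \right)}}{u} = \frac{\left(\left(-2 + 26\right)^{2}\right)^{\frac{3}{2}}}{-13223790} = \left(24^{2}\right)^{\frac{3}{2}} \left(- \frac{1}{13223790}\right) = 576^{\frac{3}{2}} \left(- \frac{1}{13223790}\right) = 13824 \left(- \frac{1}{13223790}\right) = - \frac{256}{244885}$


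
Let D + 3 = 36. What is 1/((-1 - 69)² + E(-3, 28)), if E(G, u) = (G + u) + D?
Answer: 1/4958 ≈ 0.00020169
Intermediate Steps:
D = 33 (D = -3 + 36 = 33)
E(G, u) = 33 + G + u (E(G, u) = (G + u) + 33 = 33 + G + u)
1/((-1 - 69)² + E(-3, 28)) = 1/((-1 - 69)² + (33 - 3 + 28)) = 1/((-70)² + 58) = 1/(4900 + 58) = 1/4958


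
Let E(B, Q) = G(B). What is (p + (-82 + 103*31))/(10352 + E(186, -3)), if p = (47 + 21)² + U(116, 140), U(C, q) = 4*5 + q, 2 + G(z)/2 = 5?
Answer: 7895/10358 ≈ 0.76221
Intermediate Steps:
G(z) = 6 (G(z) = -4 + 2*5 = -4 + 10 = 6)
E(B, Q) = 6
U(C, q) = 20 + q
p = 4784 (p = (47 + 21)² + (20 + 140) = 68² + 160 = 4624 + 160 = 4784)
(p + (-82 + 103*31))/(10352 + E(186, -3)) = (4784 + (-82 + 103*31))/(10352 + 6) = (4784 + (-82 + 3193))/10358 = (4784 + 3111)*(1/10358) = 7895*(1/10358) = 7895/10358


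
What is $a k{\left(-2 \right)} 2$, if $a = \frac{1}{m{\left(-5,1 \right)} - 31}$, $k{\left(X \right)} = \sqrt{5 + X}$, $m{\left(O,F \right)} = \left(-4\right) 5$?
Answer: $- \frac{2 \sqrt{3}}{51} \approx -0.067924$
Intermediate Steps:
$m{\left(O,F \right)} = -20$
$a = - \frac{1}{51}$ ($a = \frac{1}{-20 - 31} = \frac{1}{-51} = - \frac{1}{51} \approx -0.019608$)
$a k{\left(-2 \right)} 2 = - \frac{\sqrt{5 - 2}}{51} \cdot 2 = - \frac{\sqrt{3}}{51} \cdot 2 = - \frac{2 \sqrt{3}}{51}$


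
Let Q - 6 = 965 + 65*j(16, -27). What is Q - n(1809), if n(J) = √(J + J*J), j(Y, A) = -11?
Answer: 256 - 3*√363810 ≈ -1553.5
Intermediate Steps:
Q = 256 (Q = 6 + (965 + 65*(-11)) = 6 + (965 - 715) = 6 + 250 = 256)
n(J) = √(J + J²)
Q - n(1809) = 256 - √(1809*(1 + 1809)) = 256 - √(1809*1810) = 256 - √3274290 = 256 - 3*√363810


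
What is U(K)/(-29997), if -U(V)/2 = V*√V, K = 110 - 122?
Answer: -16*I*√3/9999 ≈ -0.0027716*I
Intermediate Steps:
K = -12
U(V) = -2*V^(3/2) (U(V) = -2*V*√V = -2*V^(3/2))
U(K)/(-29997) = -(-48)*I*√3/(-29997) = -(-48)*I*√3*(-1/29997) = (48*I*√3)*(-1/29997) = -16*I*√3/9999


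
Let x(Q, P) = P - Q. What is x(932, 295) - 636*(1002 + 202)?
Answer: -766381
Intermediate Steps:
x(932, 295) - 636*(1002 + 202) = (295 - 1*932) - 636*(1002 + 202) = (295 - 932) - 636*1204 = -637 - 1*765744 = -637 - 765744 = -766381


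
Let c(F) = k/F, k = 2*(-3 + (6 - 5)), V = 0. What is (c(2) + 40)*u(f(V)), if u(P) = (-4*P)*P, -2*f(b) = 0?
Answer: 0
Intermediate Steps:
f(b) = 0 (f(b) = -1/2*0 = 0)
u(P) = -4*P**2
k = -4 (k = 2*(-3 + 1) = 2*(-2) = -4)
c(F) = -4/F
(c(2) + 40)*u(f(V)) = (-4/2 + 40)*(-4*0**2) = (-4*1/2 + 40)*(-4*0) = (-2 + 40)*0 = 38*0 = 0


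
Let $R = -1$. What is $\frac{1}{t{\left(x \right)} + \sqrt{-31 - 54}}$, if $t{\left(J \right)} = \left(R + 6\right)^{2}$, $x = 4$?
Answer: $\frac{5}{142} - \frac{i \sqrt{85}}{710} \approx 0.035211 - 0.012985 i$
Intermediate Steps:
$t{\left(J \right)} = 25$ ($t{\left(J \right)} = \left(-1 + 6\right)^{2} = 5^{2} = 25$)
$\frac{1}{t{\left(x \right)} + \sqrt{-31 - 54}} = \frac{1}{25 + \sqrt{-31 - 54}} = \frac{1}{25 + \sqrt{-85}} = \frac{1}{25 + i \sqrt{85}}$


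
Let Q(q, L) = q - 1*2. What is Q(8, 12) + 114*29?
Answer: 3312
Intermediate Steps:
Q(q, L) = -2 + q (Q(q, L) = q - 2 = -2 + q)
Q(8, 12) + 114*29 = (-2 + 8) + 114*29 = 6 + 3306 = 3312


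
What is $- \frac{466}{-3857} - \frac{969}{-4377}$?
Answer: $\frac{1925705}{5627363} \approx 0.3422$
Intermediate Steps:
$- \frac{466}{-3857} - \frac{969}{-4377} = \left(-466\right) \left(- \frac{1}{3857}\right) - - \frac{323}{1459} = \frac{466}{3857} + \frac{323}{1459} = \frac{1925705}{5627363}$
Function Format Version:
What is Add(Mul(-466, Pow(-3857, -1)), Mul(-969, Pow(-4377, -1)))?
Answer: Rational(1925705, 5627363) ≈ 0.34220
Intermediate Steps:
Add(Mul(-466, Pow(-3857, -1)), Mul(-969, Pow(-4377, -1))) = Add(Mul(-466, Rational(-1, 3857)), Mul(-969, Rational(-1, 4377))) = Add(Rational(466, 3857), Rational(323, 1459)) = Rational(1925705, 5627363)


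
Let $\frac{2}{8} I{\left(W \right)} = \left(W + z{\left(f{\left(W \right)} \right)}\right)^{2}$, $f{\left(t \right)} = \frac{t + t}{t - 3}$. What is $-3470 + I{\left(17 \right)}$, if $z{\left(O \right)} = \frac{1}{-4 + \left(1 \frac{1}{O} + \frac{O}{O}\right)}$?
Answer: $- \frac{1145119}{484} \approx -2365.9$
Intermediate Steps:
$f{\left(t \right)} = \frac{2 t}{-3 + t}$
$z{\left(O \right)} = \frac{1}{-3 + \frac{1}{O}}$ ($z{\left(O \right)} = \frac{1}{-4 + \left(\frac{1}{O} + 1\right)} = \frac{1}{-4 + \left(1 + \frac{1}{O}\right)} = \frac{1}{-3 + \frac{1}{O}}$)
$I{\left(W \right)} = 4 \left(W - \frac{2 W}{\left(-1 + \frac{6 W}{-3 + W}\right) \left(-3 + W\right)}\right)^{2}$ ($I{\left(W \right)} = 4 \left(W - \frac{2 W \frac{1}{-3 + W}}{-1 + 3 \frac{2 W}{-3 + W}}\right)^{2} = 4 \left(W - \frac{2 W \frac{1}{-3 + W}}{-1 + \frac{6 W}{-3 + W}}\right)^{2} = 4 \left(W - \frac{2 W}{\left(-1 + \frac{6 W}{-3 + W}\right) \left(-3 + W\right)}\right)^{2}$)
$-3470 + I{\left(17 \right)} = -3470 + \frac{4 \cdot 17^{2} \left(1 + 5 \cdot 17\right)^{2}}{\left(3 + 5 \cdot 17\right)^{2}} = -3470 + 4 \cdot 289 \left(1 + 85\right)^{2} \frac{1}{\left(3 + 85\right)^{2}} = -3470 + 4 \cdot 289 \cdot 86^{2} \cdot \frac{1}{7744} = -3470 + 4 \cdot 289 \cdot 7396 \cdot \frac{1}{7744} = -3470 + \frac{534361}{484} = - \frac{1145119}{484}$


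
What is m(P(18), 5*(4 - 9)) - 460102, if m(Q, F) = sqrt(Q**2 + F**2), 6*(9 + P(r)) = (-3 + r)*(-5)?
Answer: -460102 + sqrt(4349)/2 ≈ -4.6007e+5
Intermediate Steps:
P(r) = -13/2 - 5*r/6 (P(r) = -9 + ((-3 + r)*(-5))/6 = -9 + (15 - 5*r)/6 = -9 + (5/2 - 5*r/6) = -13/2 - 5*r/6)
m(Q, F) = sqrt(F**2 + Q**2)
m(P(18), 5*(4 - 9)) - 460102 = sqrt((5*(4 - 9))**2 + (-13/2 - 5/6*18)**2) - 460102 = sqrt((5*(-5))**2 + (-13/2 - 15)**2) - 460102 = sqrt((-25)**2 + (-43/2)**2) - 460102 = sqrt(625 + 1849/4) - 460102 = sqrt(4349/4) - 460102 = sqrt(4349)/2 - 460102 = -460102 + sqrt(4349)/2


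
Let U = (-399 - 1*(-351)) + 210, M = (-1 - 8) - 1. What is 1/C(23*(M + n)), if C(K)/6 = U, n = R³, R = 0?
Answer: 1/972 ≈ 0.0010288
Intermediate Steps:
M = -10 (M = -9 - 1 = -10)
n = 0 (n = 0³ = 0)
U = 162 (U = (-399 + 351) + 210 = -48 + 210 = 162)
C(K) = 972 (C(K) = 6*162 = 972)
1/C(23*(M + n)) = 1/972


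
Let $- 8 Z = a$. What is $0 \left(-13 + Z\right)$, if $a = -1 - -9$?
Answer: $0$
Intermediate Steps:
$a = 8$ ($a = -1 + 9 = 8$)
$Z = -1$ ($Z = \left(- \frac{1}{8}\right) 8 = -1$)
$0 \left(-13 + Z\right) = 0 \left(-13 - 1\right) = 0 \left(-14\right) = 0$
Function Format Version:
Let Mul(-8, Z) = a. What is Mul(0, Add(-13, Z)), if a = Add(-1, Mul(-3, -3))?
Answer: 0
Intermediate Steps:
a = 8 (a = Add(-1, 9) = 8)
Z = -1 (Z = Mul(Rational(-1, 8), 8) = -1)
Mul(0, Add(-13, Z)) = Mul(0, Add(-13, -1)) = Mul(0, -14) = 0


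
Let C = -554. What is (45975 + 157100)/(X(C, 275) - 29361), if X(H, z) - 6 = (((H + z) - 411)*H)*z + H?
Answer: 203075/105091591 ≈ 0.0019324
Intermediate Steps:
X(H, z) = 6 + H + H*z*(-411 + H + z) (X(H, z) = 6 + ((((H + z) - 411)*H)*z + H) = 6 + (((-411 + H + z)*H)*z + H) = 6 + ((H*(-411 + H + z))*z + H) = 6 + (H*z*(-411 + H + z) + H) = 6 + (H + H*z*(-411 + H + z)) = 6 + H + H*z*(-411 + H + z))
(45975 + 157100)/(X(C, 275) - 29361) = (45975 + 157100)/((6 - 554 - 554*275² + 275*(-554)² - 411*(-554)*275) - 29361) = 203075/((6 - 554 - 554*75625 + 275*306916 + 62615850) - 29361) = 203075/((6 - 554 - 41896250 + 84401900 + 62615850) - 29361) = 203075/(105120952 - 29361) = 203075/105091591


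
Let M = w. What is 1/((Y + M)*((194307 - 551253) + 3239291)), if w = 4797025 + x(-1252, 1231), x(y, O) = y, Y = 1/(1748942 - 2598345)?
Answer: 849403/11741359104349739710 ≈ 7.2343e-14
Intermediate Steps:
Y = -1/849403 (Y = 1/(-849403) = -1/849403 ≈ -1.1773e-6)
w = 4795773 (w = 4797025 - 1252 = 4795773)
M = 4795773
1/((Y + M)*((194307 - 551253) + 3239291)) = 1/((-1/849403 + 4795773)*((194307 - 551253) + 3239291)) = 1/((4073543973518/849403)*(-356946 + 3239291)) = (849403/4073543973518)/2882345 = (849403/4073543973518)*(1/2882345) = 849403/11741359104349739710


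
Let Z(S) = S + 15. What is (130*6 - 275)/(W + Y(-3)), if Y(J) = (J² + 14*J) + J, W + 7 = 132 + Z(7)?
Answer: 505/111 ≈ 4.5495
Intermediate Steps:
Z(S) = 15 + S
W = 147 (W = -7 + (132 + (15 + 7)) = -7 + (132 + 22) = -7 + 154 = 147)
Y(J) = J² + 15*J
(130*6 - 275)/(W + Y(-3)) = (130*6 - 275)/(147 - 3*(15 - 3)) = (780 - 275)/(147 - 3*12) = 505/(147 - 36) = 505/111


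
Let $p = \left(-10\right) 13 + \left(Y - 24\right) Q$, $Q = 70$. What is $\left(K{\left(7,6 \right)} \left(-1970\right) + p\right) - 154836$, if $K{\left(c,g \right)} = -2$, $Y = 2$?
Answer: $-152566$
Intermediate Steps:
$p = -1670$ ($p = \left(-10\right) 13 + \left(2 - 24\right) 70 = -130 + \left(2 - 24\right) 70 = -130 - 1540 = -1670$)
$\left(K{\left(7,6 \right)} \left(-1970\right) + p\right) - 154836 = \left(\left(-2\right) \left(-1970\right) - 1670\right) - 154836 = \left(3940 - 1670\right) - 154836 = 2270 - 154836 = -152566$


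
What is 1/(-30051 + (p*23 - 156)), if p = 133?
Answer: -1/27148 ≈ -3.6835e-5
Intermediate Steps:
1/(-30051 + (p*23 - 156)) = 1/(-30051 + (133*23 - 156)) = 1/(-30051 + (3059 - 156)) = 1/(-30051 + 2903) = 1/(-27148) = -1/27148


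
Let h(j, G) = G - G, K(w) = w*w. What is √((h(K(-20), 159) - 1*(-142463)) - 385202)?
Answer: 3*I*√26971 ≈ 492.69*I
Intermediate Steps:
K(w) = w²
h(j, G) = 0
√((h(K(-20), 159) - 1*(-142463)) - 385202) = √((0 - 1*(-142463)) - 385202) = √((0 + 142463) - 385202) = √(142463 - 385202) = √(-242739) = 3*I*√26971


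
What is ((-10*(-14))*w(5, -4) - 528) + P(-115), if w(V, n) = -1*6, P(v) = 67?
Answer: -1301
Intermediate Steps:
w(V, n) = -6
((-10*(-14))*w(5, -4) - 528) + P(-115) = (-10*(-14)*(-6) - 528) + 67 = (140*(-6) - 528) + 67 = (-840 - 528) + 67 = -1368 + 67 = -1301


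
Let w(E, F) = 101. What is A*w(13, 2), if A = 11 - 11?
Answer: 0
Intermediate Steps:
A = 0
A*w(13, 2) = 0*101 = 0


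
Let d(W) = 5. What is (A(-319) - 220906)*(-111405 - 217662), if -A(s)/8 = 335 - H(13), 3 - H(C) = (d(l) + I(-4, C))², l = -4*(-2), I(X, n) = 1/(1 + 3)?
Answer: 147278871855/2 ≈ 7.3639e+10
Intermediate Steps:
I(X, n) = ¼ (I(X, n) = 1/4 = ¼)
l = 8
H(C) = -393/16 (H(C) = 3 - (5 + ¼)² = 3 - (21/4)² = 3 - 1*441/16 = 3 - 441/16 = -393/16)
A(s) = -5753/2 (A(s) = -8*(335 - 1*(-393/16)) = -8*(335 + 393/16) = -8*5753/16 = -5753/2)
(A(-319) - 220906)*(-111405 - 217662) = (-5753/2 - 220906)*(-111405 - 217662) = -447565/2*(-329067) = 147278871855/2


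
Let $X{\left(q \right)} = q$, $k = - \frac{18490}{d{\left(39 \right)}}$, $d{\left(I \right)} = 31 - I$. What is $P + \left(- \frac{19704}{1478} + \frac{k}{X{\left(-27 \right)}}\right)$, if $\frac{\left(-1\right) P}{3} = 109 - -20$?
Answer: $- \frac{38783315}{79812} \approx -485.93$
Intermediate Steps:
$k = \frac{9245}{4}$ ($k = - \frac{18490}{31 - 39} = - \frac{18490}{-8} = \left(-18490\right) \left(- \frac{1}{8}\right) = \frac{9245}{4} \approx 2311.3$)
$P = -387$ ($P = - 3 \left(109 - -20\right) = - 3 \left(109 + 20\right) = \left(-3\right) 129 = -387$)
$P + \left(- \frac{19704}{1478} + \frac{k}{X{\left(-27 \right)}}\right) = -387 + \left(- \frac{19704}{1478} + \frac{9245}{4 \left(-27\right)}\right) = -387 + \left(\left(-19704\right) \frac{1}{1478} + \frac{9245}{4} \left(- \frac{1}{27}\right)\right) = -387 - \frac{7896071}{79812} = - \frac{38783315}{79812}$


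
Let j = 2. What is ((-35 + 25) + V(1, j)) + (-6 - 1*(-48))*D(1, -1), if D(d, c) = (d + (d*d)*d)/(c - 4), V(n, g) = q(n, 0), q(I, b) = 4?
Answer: -114/5 ≈ -22.800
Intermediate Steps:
V(n, g) = 4
D(d, c) = (d + d³)/(-4 + c) (D(d, c) = (d + d²*d)/(-4 + c) = (d + d³)/(-4 + c))
((-35 + 25) + V(1, j)) + (-6 - 1*(-48))*D(1, -1) = ((-35 + 25) + 4) + (-6 - 1*(-48))*((1 + 1³)/(-4 - 1)) = (-10 + 4) + (-6 + 48)*((1 + 1)/(-5)) = -6 + 42*(-⅕*2) = -6 + 42*(-⅖) = -6 - 84/5 = -114/5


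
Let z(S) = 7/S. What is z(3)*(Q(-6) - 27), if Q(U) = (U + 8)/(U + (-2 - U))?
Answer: -196/3 ≈ -65.333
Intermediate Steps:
Q(U) = -4 - U/2 (Q(U) = (8 + U)/(-2) = (8 + U)*(-½) = -4 - U/2)
z(3)*(Q(-6) - 27) = (7/3)*((-4 - ½*(-6)) - 27) = (7*(⅓))*((-4 + 3) - 27) = 7*(-1 - 27)/3 = (7/3)*(-28) = -196/3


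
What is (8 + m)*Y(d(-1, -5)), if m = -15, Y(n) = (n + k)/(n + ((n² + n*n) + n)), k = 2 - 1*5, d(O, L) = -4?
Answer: 49/24 ≈ 2.0417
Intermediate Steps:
k = -3 (k = 2 - 5 = -3)
Y(n) = (-3 + n)/(2*n + 2*n²) (Y(n) = (n - 3)/(n + ((n² + n*n) + n)) = (-3 + n)/(n + ((n² + n²) + n)) = (-3 + n)/(n + (2*n² + n)) = (-3 + n)/(n + (n + 2*n²)) = (-3 + n)/(2*n + 2*n²))
(8 + m)*Y(d(-1, -5)) = (8 - 15)*((½)*(-3 - 4)/(-4*(1 - 4))) = -7*(-1)*(-7)/(2*4*(-3)) = -7*(-1)*(-1)*(-7)/(2*4*3) = -7*(-7/24) = 49/24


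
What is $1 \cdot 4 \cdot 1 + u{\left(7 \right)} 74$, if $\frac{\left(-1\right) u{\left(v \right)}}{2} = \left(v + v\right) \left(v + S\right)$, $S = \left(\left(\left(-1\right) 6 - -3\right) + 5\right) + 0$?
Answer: $-18644$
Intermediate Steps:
$S = 2$ ($S = \left(\left(-6 + 3\right) + 5\right) + 0 = \left(-3 + 5\right) + 0 = 2 + 0 = 2$)
$u{\left(v \right)} = - 4 v \left(2 + v\right)$ ($u{\left(v \right)} = - 2 \left(v + v\right) \left(v + 2\right) = - 2 \cdot 2 v \left(2 + v\right) = - 4 v \left(2 + v\right)$)
$1 \cdot 4 \cdot 1 + u{\left(7 \right)} 74 = 1 \cdot 4 \cdot 1 + \left(-4\right) 7 \left(2 + 7\right) 74 = 4 \cdot 1 + \left(-4\right) 7 \cdot 9 \cdot 74 = 4 - 18648 = -18644$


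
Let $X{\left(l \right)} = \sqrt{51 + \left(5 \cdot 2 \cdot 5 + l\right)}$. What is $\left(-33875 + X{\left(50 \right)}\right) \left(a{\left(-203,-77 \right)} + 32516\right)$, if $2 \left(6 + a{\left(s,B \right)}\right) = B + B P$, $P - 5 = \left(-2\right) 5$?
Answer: $-1106493000 + 32664 \sqrt{151} \approx -1.1061 \cdot 10^{9}$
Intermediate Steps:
$X{\left(l \right)} = \sqrt{101 + l}$ ($X{\left(l \right)} = \sqrt{51 + \left(10 \cdot 5 + l\right)} = \sqrt{51 + \left(50 + l\right)} = \sqrt{101 + l}$)
$P = -5$ ($P = 5 - 10 = -5$)
$a{\left(s,B \right)} = -6 - 2 B$ ($a{\left(s,B \right)} = -6 + \frac{B + B \left(-5\right)}{2} = -6 + \frac{B - 5 B}{2} = -6 + \frac{\left(-4\right) B}{2} = -6 - 2 B$)
$\left(-33875 + X{\left(50 \right)}\right) \left(a{\left(-203,-77 \right)} + 32516\right) = \left(-33875 + \sqrt{101 + 50}\right) \left(\left(-6 - -154\right) + 32516\right) = \left(-33875 + \sqrt{151}\right) \left(\left(-6 + 154\right) + 32516\right) = \left(-33875 + \sqrt{151}\right) \left(148 + 32516\right) = \left(-33875 + \sqrt{151}\right) 32664 = -1106493000 + 32664 \sqrt{151}$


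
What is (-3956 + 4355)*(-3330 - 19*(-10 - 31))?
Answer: -1017849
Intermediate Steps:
(-3956 + 4355)*(-3330 - 19*(-10 - 31)) = 399*(-3330 - 19*(-41)) = 399*(-3330 + 779) = 399*(-2551) = -1017849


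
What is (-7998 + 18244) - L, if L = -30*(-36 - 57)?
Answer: 7456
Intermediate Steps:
L = 2790 (L = -30*(-93) = 2790)
(-7998 + 18244) - L = (-7998 + 18244) - 1*2790 = 10246 - 2790 = 7456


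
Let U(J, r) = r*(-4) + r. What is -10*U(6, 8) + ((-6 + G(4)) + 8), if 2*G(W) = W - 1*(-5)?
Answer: 493/2 ≈ 246.50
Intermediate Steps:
G(W) = 5/2 + W/2 (G(W) = (W - 1*(-5))/2 = (W + 5)/2 = (5 + W)/2 = 5/2 + W/2)
U(J, r) = -3*r (U(J, r) = -4*r + r = -3*r)
-10*U(6, 8) + ((-6 + G(4)) + 8) = -(-30)*8 + ((-6 + (5/2 + (½)*4)) + 8) = -10*(-24) + ((-6 + (5/2 + 2)) + 8) = 240 + ((-6 + 9/2) + 8) = 240 + (-3/2 + 8) = 240 + 13/2 = 493/2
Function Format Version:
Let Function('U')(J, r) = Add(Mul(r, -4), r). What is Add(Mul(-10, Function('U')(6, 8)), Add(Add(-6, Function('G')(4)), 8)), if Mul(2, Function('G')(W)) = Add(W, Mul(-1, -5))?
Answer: Rational(493, 2) ≈ 246.50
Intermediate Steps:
Function('G')(W) = Add(Rational(5, 2), Mul(Rational(1, 2), W)) (Function('G')(W) = Mul(Rational(1, 2), Add(W, Mul(-1, -5))) = Mul(Rational(1, 2), Add(W, 5)) = Mul(Rational(1, 2), Add(5, W)) = Add(Rational(5, 2), Mul(Rational(1, 2), W)))
Function('U')(J, r) = Mul(-3, r) (Function('U')(J, r) = Add(Mul(-4, r), r) = Mul(-3, r))
Add(Mul(-10, Function('U')(6, 8)), Add(Add(-6, Function('G')(4)), 8)) = Add(Mul(-10, Mul(-3, 8)), Add(Add(-6, Add(Rational(5, 2), Mul(Rational(1, 2), 4))), 8)) = Add(Mul(-10, -24), Add(Add(-6, Add(Rational(5, 2), 2)), 8)) = Add(240, Add(Add(-6, Rational(9, 2)), 8)) = Add(240, Add(Rational(-3, 2), 8)) = Add(240, Rational(13, 2)) = Rational(493, 2)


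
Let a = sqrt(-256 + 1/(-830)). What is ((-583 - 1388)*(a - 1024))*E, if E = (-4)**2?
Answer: 32292864 - 47304*I*sqrt(19595470)/415 ≈ 3.2293e+7 - 5.0458e+5*I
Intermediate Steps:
a = 3*I*sqrt(19595470)/830 (a = sqrt(-256 - 1/830) = sqrt(-212481/830) = 3*I*sqrt(19595470)/830 ≈ 16.0*I)
E = 16
((-583 - 1388)*(a - 1024))*E = ((-583 - 1388)*(3*I*sqrt(19595470)/830 - 1024))*16 = -1971*(-1024 + 3*I*sqrt(19595470)/830)*16 = (2018304 - 5913*I*sqrt(19595470)/830)*16 = 32292864 - 47304*I*sqrt(19595470)/415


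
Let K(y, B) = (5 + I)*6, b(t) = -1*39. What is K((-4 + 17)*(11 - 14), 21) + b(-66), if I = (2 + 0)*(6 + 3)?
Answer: 99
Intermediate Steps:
b(t) = -39
I = 18 (I = 2*9 = 18)
K(y, B) = 138 (K(y, B) = (5 + 18)*6 = 23*6 = 138)
K((-4 + 17)*(11 - 14), 21) + b(-66) = 138 - 39 = 99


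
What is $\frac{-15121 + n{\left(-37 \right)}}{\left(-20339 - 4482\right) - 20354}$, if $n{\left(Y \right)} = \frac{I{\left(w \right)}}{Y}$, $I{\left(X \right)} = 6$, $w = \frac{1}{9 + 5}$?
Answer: $\frac{559483}{1671475} \approx 0.33472$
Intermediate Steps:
$w = \frac{1}{14} \approx 0.071429$
$n{\left(Y \right)} = \frac{6}{Y}$
$\frac{-15121 + n{\left(-37 \right)}}{\left(-20339 - 4482\right) - 20354} = \frac{-15121 + \frac{6}{-37}}{\left(-20339 - 4482\right) - 20354} = \frac{-15121 + 6 \left(- \frac{1}{37}\right)}{\left(-20339 - 4482\right) - 20354} = \frac{-15121 - \frac{6}{37}}{-24821 - 20354} = - \frac{559483}{37 \left(-45175\right)} = \left(- \frac{559483}{37}\right) \left(- \frac{1}{45175}\right) = \frac{559483}{1671475}$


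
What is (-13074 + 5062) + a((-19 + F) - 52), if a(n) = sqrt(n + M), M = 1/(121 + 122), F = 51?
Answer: -8012 + I*sqrt(14577)/27 ≈ -8012.0 + 4.4717*I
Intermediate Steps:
M = 1/243 ≈ 0.0041152
a(n) = sqrt(1/243 + n) (a(n) = sqrt(n + 1/243) = sqrt(1/243 + n))
(-13074 + 5062) + a((-19 + F) - 52) = (-13074 + 5062) + sqrt(3 + 729*((-19 + 51) - 52))/27 = -8012 + sqrt(3 + 729*(32 - 52))/27 = -8012 + sqrt(3 + 729*(-20))/27 = -8012 + sqrt(3 - 14580)/27 = -8012 + sqrt(-14577)/27 = -8012 + (I*sqrt(14577))/27 = -8012 + I*sqrt(14577)/27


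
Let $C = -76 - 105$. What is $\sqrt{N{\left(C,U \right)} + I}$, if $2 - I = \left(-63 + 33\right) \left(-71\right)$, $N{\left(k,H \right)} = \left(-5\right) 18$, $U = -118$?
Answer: $i \sqrt{2218} \approx 47.096 i$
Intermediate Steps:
$C = -181$
$N{\left(k,H \right)} = -90$
$I = -2128$ ($I = 2 - \left(-63 + 33\right) \left(-71\right) = 2 - \left(-30\right) \left(-71\right) = 2 - 2130 = -2128$)
$\sqrt{N{\left(C,U \right)} + I} = \sqrt{-90 - 2128} = \sqrt{-2218} = i \sqrt{2218}$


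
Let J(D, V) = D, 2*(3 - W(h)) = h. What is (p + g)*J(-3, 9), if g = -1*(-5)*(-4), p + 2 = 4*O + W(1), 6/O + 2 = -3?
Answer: 729/10 ≈ 72.900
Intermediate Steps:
O = -6/5 (O = 6/(-2 - 3) = 6/(-5) = 6*(-⅕) = -6/5 ≈ -1.2000)
W(h) = 3 - h/2
p = -43/10 (p = -2 + (4*(-6/5) + (3 - ½*1)) = -2 + (-24/5 + (3 - ½)) = -2 + (-24/5 + 5/2) = -2 - 23/10 = -43/10 ≈ -4.3000)
g = -20 (g = 5*(-4) = -20)
(p + g)*J(-3, 9) = (-43/10 - 20)*(-3) = -243/10*(-3) = 729/10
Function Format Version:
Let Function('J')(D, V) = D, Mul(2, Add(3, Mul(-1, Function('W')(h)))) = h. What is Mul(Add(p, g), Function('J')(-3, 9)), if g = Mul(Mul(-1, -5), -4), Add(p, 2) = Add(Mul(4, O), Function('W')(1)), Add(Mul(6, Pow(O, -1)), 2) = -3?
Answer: Rational(729, 10) ≈ 72.900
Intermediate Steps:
O = Rational(-6, 5) (O = Mul(6, Pow(Add(-2, -3), -1)) = Mul(6, Pow(-5, -1)) = Mul(6, Rational(-1, 5)) = Rational(-6, 5) ≈ -1.2000)
Function('W')(h) = Add(3, Mul(Rational(-1, 2), h))
p = Rational(-43, 10) (p = Add(-2, Add(Mul(4, Rational(-6, 5)), Add(3, Mul(Rational(-1, 2), 1)))) = Add(-2, Add(Rational(-24, 5), Add(3, Rational(-1, 2)))) = Add(-2, Add(Rational(-24, 5), Rational(5, 2))) = Add(-2, Rational(-23, 10)) = Rational(-43, 10) ≈ -4.3000)
g = -20 (g = Mul(5, -4) = -20)
Mul(Add(p, g), Function('J')(-3, 9)) = Mul(Add(Rational(-43, 10), -20), -3) = Mul(Rational(-243, 10), -3) = Rational(729, 10)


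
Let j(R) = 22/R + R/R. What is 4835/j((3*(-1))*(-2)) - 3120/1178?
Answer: 8521605/8246 ≈ 1033.4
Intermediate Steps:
j(R) = 1 + 22/R (j(R) = 22/R + 1 = 1 + 22/R)
4835/j((3*(-1))*(-2)) - 3120/1178 = 4835/(((22 + (3*(-1))*(-2))/(((3*(-1))*(-2))))) - 3120/1178 = 4835/(((22 - 3*(-2))/((-3*(-2))))) - 3120*1/1178 = 4835/(((22 + 6)/6)) - 1560/589 = 4835/(((⅙)*28)) - 1560/589 = 4835/(14/3) - 1560/589 = 4835*(3/14) - 1560/589 = 14505/14 - 1560/589 = 8521605/8246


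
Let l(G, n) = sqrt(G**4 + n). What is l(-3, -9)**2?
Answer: 72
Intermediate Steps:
l(G, n) = sqrt(n + G**4)
l(-3, -9)**2 = (sqrt(-9 + (-3)**4))**2 = (sqrt(-9 + 81))**2 = (sqrt(72))**2 = (6*sqrt(2))**2 = 72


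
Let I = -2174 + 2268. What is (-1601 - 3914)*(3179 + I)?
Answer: -18050595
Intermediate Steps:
I = 94
(-1601 - 3914)*(3179 + I) = (-1601 - 3914)*(3179 + 94) = -5515*3273 = -18050595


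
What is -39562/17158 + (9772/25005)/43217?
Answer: -929394672539/403079124705 ≈ -2.3057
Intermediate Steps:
-39562/17158 + (9772/25005)/43217 = -39562*1/17158 + (9772*(1/25005))*(1/43217) = -19781/8579 + (9772/25005)*(1/43217) = -19781/8579 + 9772/1080641085 = -929394672539/403079124705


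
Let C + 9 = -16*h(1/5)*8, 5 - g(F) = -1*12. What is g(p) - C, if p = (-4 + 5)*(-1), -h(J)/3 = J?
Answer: -254/5 ≈ -50.800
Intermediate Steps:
h(J) = -3*J
p = -1 (p = 1*(-1) = -1)
g(F) = 17 (g(F) = 5 - (-1)*12 = 5 - 1*(-12) = 5 + 12 = 17)
C = 339/5 (C = -9 - (-48)/5*8 = -9 - 16*(-⅗)*8 = -9 + (48/5)*8 = -9 + 384/5 = 339/5 ≈ 67.800)
g(p) - C = 17 - 1*339/5 = 17 - 339/5 = -254/5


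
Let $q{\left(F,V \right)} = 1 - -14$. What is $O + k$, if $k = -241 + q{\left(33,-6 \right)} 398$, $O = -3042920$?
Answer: $-3037191$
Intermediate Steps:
$q{\left(F,V \right)} = 15$ ($q{\left(F,V \right)} = 1 + 14 = 15$)
$k = 5729$ ($k = -241 + 15 \cdot 398 = -241 + 5970 = 5729$)
$O + k = -3042920 + 5729 = -3037191$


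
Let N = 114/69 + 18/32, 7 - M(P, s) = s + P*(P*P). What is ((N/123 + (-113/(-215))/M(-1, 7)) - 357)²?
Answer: 12033602051370717169/94707152697600 ≈ 1.2706e+5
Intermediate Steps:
M(P, s) = 7 - s - P³ (M(P, s) = 7 - (s + P*(P*P)) = 7 - (s + P*P²) = 7 - (s + P³) = 7 + (-s - P³) = 7 - s - P³)
N = 815/368 (N = 114*(1/69) + 18*(1/32) = 38/23 + 9/16 = 815/368 ≈ 2.2147)
((N/123 + (-113/(-215))/M(-1, 7)) - 357)² = (((815/368)/123 + (-113/(-215))/(7 - 1*7 - 1*(-1)³)) - 357)² = (((815/368)*(1/123) + (-113*(-1/215))/(7 - 7 - 1*(-1))) - 357)² = ((815/45264 + 113/(215*(7 - 7 + 1))) - 357)² = ((815/45264 + (113/215)/1) - 357)² = ((815/45264 + (113/215)*1) - 357)² = ((815/45264 + 113/215) - 357)² = (5290057/9731760 - 357)² = (-3468948263/9731760)² = 12033602051370717169/94707152697600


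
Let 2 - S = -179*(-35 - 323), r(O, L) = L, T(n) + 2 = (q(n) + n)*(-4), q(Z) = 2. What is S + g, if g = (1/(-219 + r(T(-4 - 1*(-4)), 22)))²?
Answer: -2486880719/38809 ≈ -64080.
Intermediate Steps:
T(n) = -10 - 4*n (T(n) = -2 + (2 + n)*(-4) = -2 + (-8 - 4*n) = -10 - 4*n)
g = 1/38809 (g = (1/(-219 + 22))² = (1/(-197))² = (-1/197)² = 1/38809 ≈ 2.5767e-5)
S = -64080 (S = 2 - (-179)*(-35 - 323) = 2 - (-179)*(-358) = 2 - 1*64082 = 2 - 64082 = -64080)
S + g = -64080 + 1/38809 = -2486880719/38809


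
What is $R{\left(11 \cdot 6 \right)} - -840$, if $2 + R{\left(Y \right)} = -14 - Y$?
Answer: $758$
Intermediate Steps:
$R{\left(Y \right)} = -16 - Y$ ($R{\left(Y \right)} = -2 - \left(14 + Y\right) = -16 - Y$)
$R{\left(11 \cdot 6 \right)} - -840 = \left(-16 - 11 \cdot 6\right) - -840 = \left(-16 - 66\right) + 840 = -82 + 840 = 758$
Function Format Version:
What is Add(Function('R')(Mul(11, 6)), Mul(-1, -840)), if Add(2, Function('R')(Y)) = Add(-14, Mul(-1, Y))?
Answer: 758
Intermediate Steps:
Function('R')(Y) = Add(-16, Mul(-1, Y)) (Function('R')(Y) = Add(-2, Add(-14, Mul(-1, Y))) = Add(-16, Mul(-1, Y)))
Add(Function('R')(Mul(11, 6)), Mul(-1, -840)) = Add(Add(-16, Mul(-1, Mul(11, 6))), Mul(-1, -840)) = Add(Add(-16, Mul(-1, 66)), 840) = Add(Add(-16, -66), 840) = Add(-82, 840) = 758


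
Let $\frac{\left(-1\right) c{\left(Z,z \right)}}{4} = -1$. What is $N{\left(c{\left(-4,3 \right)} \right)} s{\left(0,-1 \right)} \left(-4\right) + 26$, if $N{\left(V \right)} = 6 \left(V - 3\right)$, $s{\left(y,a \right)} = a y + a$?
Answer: $50$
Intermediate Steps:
$s{\left(y,a \right)} = a + a y$
$c{\left(Z,z \right)} = 4$ ($c{\left(Z,z \right)} = \left(-4\right) \left(-1\right) = 4$)
$N{\left(V \right)} = -18 + 6 V$ ($N{\left(V \right)} = 6 \left(-3 + V\right) = -18 + 6 V$)
$N{\left(c{\left(-4,3 \right)} \right)} s{\left(0,-1 \right)} \left(-4\right) + 26 = \left(-18 + 6 \cdot 4\right) - (1 + 0) \left(-4\right) + 26 = \left(-18 + 24\right) \left(-1\right) 1 \left(-4\right) + 26 = 6 \left(\left(-1\right) \left(-4\right)\right) + 26 = 6 \cdot 4 + 26 = 24 + 26 = 50$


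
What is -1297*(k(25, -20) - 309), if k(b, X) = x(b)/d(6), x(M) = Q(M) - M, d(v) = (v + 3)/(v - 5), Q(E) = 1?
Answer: 1212695/3 ≈ 4.0423e+5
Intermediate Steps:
d(v) = (3 + v)/(-5 + v)
x(M) = 1 - M
k(b, X) = ⅑ - b/9 (k(b, X) = (1 - b)/(((3 + 6)/(-5 + 6))) = (1 - b)/((9/1)) = (1 - b)/((1*9)) = (1 - b)/9 = (1 - b)*(⅑) = ⅑ - b/9)
-1297*(k(25, -20) - 309) = -1297*((⅑ - ⅑*25) - 309) = -1297*((⅑ - 25/9) - 309) = -1297*(-8/3 - 309) = -1297*(-935/3) = 1212695/3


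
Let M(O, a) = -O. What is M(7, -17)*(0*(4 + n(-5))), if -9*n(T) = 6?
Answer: 0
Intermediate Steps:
n(T) = -⅔ (n(T) = -⅑*6 = -⅔)
M(7, -17)*(0*(4 + n(-5))) = (-1*7)*(0*(4 - ⅔)) = -0*10/3 = -7*0 = 0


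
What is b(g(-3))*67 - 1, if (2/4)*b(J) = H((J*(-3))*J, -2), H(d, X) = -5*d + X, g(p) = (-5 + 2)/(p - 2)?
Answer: 2273/5 ≈ 454.60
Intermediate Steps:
g(p) = -3/(-2 + p)
H(d, X) = X - 5*d
b(J) = -4 + 30*J² (b(J) = 2*(-2 - 5*J*(-3)*J) = 2*(-2 - 5*(-3*J)*J) = 2*(-2 - (-15)*J²) = 2*(-2 + 15*J²) = -4 + 30*J²)
b(g(-3))*67 - 1 = (-4 + 30*(-3/(-2 - 3))²)*67 - 1 = (-4 + 30*(-3/(-5))²)*67 - 1 = (-4 + 30*(-3*(-⅕))²)*67 - 1 = (-4 + 30*(⅗)²)*67 - 1 = (-4 + 30*(9/25))*67 - 1 = (-4 + 54/5)*67 - 1 = (34/5)*67 - 1 = 2278/5 - 1 = 2273/5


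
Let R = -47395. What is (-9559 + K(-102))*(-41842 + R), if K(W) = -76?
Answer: 859798495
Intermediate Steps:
(-9559 + K(-102))*(-41842 + R) = (-9559 - 76)*(-41842 - 47395) = -9635*(-89237) = 859798495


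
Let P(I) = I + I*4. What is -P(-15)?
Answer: 75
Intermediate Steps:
P(I) = 5*I (P(I) = I + 4*I = 5*I)
-P(-15) = -5*(-15) = -1*(-75) = 75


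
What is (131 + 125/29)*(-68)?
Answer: -266832/29 ≈ -9201.1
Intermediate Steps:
(131 + 125/29)*(-68) = (3924/29)*(-68) = -266832/29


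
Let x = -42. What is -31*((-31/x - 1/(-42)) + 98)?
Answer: -64294/21 ≈ -3061.6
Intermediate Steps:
-31*((-31/x - 1/(-42)) + 98) = -31*((-31/(-42) - 1/(-42)) + 98) = -31*((-31*(-1/42) - 1*(-1/42)) + 98) = -31*((31/42 + 1/42) + 98) = -31*(16/21 + 98) = -31*2074/21 = -64294/21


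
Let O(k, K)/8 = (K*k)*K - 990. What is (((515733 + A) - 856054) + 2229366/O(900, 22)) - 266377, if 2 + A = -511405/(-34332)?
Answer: -335272495830843/552630760 ≈ -6.0668e+5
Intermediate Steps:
A = 442741/34332 (A = -2 - 511405/(-34332) = -2 - 511405*(-1/34332) = -2 + 511405/34332 = 442741/34332 ≈ 12.896)
O(k, K) = -7920 + 8*k*K² (O(k, K) = 8*((K*k)*K - 990) = 8*(k*K² - 990) = 8*(-990 + k*K²) = -7920 + 8*k*K²)
(((515733 + A) - 856054) + 2229366/O(900, 22)) - 266377 = (((515733 + 442741/34332) - 856054) + 2229366/(-7920 + 8*900*22²)) - 266377 = ((17706588097/34332 - 856054) + 2229366/(-7920 + 8*900*484)) - 266377 = (-11683457831/34332 + 2229366/(-7920 + 3484800)) - 266377 = (-11683457831/34332 + 2229366/3476880) - 266377 = (-11683457831/34332 + 2229366*(1/3476880)) - 266377 = (-11683457831/34332 + 371561/579480) - 266377 = -188064371874323/552630760 - 266377 = -335272495830843/552630760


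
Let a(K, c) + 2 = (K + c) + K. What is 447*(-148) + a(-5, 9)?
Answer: -66159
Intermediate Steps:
a(K, c) = -2 + c + 2*K (a(K, c) = -2 + ((K + c) + K) = -2 + (c + 2*K) = -2 + c + 2*K)
447*(-148) + a(-5, 9) = 447*(-148) + (-2 + 9 + 2*(-5)) = -66156 + (-2 + 9 - 10) = -66156 - 3 = -66159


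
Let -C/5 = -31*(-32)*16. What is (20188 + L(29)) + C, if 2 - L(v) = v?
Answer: -59199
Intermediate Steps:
C = -79360 (C = -5*(-31*(-32))*16 = -4960*16 = -5*15872 = -79360)
L(v) = 2 - v
(20188 + L(29)) + C = (20188 + (2 - 1*29)) - 79360 = (20188 + (2 - 29)) - 79360 = (20188 - 27) - 79360 = 20161 - 79360 = -59199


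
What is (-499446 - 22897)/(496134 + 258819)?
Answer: -522343/754953 ≈ -0.69189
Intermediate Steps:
(-499446 - 22897)/(496134 + 258819) = -522343/754953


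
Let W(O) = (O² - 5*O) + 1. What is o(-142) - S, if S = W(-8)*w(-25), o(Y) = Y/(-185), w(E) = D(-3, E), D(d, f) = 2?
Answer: -38708/185 ≈ -209.23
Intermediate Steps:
W(O) = 1 + O² - 5*O
w(E) = 2
o(Y) = -Y/185 (o(Y) = Y*(-1/185) = -Y/185)
S = 210 (S = (1 + (-8)² - 5*(-8))*2 = (1 + 64 + 40)*2 = 105*2 = 210)
o(-142) - S = -1/185*(-142) - 1*210 = 142/185 - 210 = -38708/185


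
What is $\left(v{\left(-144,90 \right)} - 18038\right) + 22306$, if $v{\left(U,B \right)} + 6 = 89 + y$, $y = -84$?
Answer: $4267$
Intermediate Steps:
$v{\left(U,B \right)} = -1$ ($v{\left(U,B \right)} = -6 + \left(89 - 84\right) = -6 + 5 = -1$)
$\left(v{\left(-144,90 \right)} - 18038\right) + 22306 = \left(-1 - 18038\right) + 22306 = -18039 + 22306 = 4267$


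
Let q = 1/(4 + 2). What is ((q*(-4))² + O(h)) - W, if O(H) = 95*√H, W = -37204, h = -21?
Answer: 334840/9 + 95*I*√21 ≈ 37204.0 + 435.34*I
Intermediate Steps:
q = ⅙ (q = 1/6 = ⅙ ≈ 0.16667)
((q*(-4))² + O(h)) - W = (((⅙)*(-4))² + 95*√(-21)) - 1*(-37204) = ((-⅔)² + 95*(I*√21)) + 37204 = (4/9 + 95*I*√21) + 37204 = 334840/9 + 95*I*√21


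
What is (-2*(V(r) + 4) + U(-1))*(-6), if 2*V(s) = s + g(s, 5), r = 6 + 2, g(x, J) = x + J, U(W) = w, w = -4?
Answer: 198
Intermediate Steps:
U(W) = -4
g(x, J) = J + x
r = 8
V(s) = 5/2 + s (V(s) = (s + (5 + s))/2 = (5 + 2*s)/2 = 5/2 + s)
(-2*(V(r) + 4) + U(-1))*(-6) = (-2*((5/2 + 8) + 4) - 4)*(-6) = (-2*(21/2 + 4) - 4)*(-6) = (-2*29/2 - 4)*(-6) = (-29 - 4)*(-6) = -33*(-6) = 198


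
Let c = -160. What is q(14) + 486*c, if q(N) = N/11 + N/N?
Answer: -855335/11 ≈ -77758.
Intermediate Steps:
q(N) = 1 + N/11 (q(N) = N*(1/11) + 1 = N/11 + 1 = 1 + N/11)
q(14) + 486*c = (1 + (1/11)*14) + 486*(-160) = (1 + 14/11) - 77760 = 25/11 - 77760 = -855335/11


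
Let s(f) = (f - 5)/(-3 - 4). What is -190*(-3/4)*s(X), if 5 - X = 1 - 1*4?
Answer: -855/14 ≈ -61.071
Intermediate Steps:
X = 8 (X = 5 - (1 - 1*4) = 5 - (1 - 4) = 5 - 1*(-3) = 5 + 3 = 8)
s(f) = 5/7 - f/7 (s(f) = (-5 + f)/(-7) = (-5 + f)*(-1/7) = 5/7 - f/7)
-190*(-3/4)*s(X) = -190*(-3/4)*(5/7 - 1/7*8) = -190*(-3*1/4)*(5/7 - 8/7) = -(-285)*(-3)/(2*7) = -190*9/28 = -855/14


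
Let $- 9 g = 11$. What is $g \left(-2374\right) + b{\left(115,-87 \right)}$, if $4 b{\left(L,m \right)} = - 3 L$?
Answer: $\frac{101351}{36} \approx 2815.3$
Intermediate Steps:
$b{\left(L,m \right)} = - \frac{3 L}{4}$ ($b{\left(L,m \right)} = \frac{\left(-3\right) L}{4} = - \frac{3 L}{4}$)
$g = - \frac{11}{9}$ ($g = \left(- \frac{1}{9}\right) 11 = - \frac{11}{9} \approx -1.2222$)
$g \left(-2374\right) + b{\left(115,-87 \right)} = \left(- \frac{11}{9}\right) \left(-2374\right) - \frac{345}{4} = \frac{26114}{9} - \frac{345}{4} = \frac{101351}{36}$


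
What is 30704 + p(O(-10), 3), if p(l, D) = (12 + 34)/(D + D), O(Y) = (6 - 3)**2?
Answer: 92135/3 ≈ 30712.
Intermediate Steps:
O(Y) = 9 (O(Y) = 3**2 = 9)
p(l, D) = 23/D (p(l, D) = 46/((2*D)) = 46*(1/(2*D)) = 23/D)
30704 + p(O(-10), 3) = 30704 + 23/3 = 92135/3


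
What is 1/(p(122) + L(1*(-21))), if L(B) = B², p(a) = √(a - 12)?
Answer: 441/194371 - √110/194371 ≈ 0.0022149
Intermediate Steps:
p(a) = √(-12 + a)
1/(p(122) + L(1*(-21))) = 1/(√(-12 + 122) + (1*(-21))²) = 1/(√110 + (-21)²) = 1/(√110 + 441) = 1/(441 + √110)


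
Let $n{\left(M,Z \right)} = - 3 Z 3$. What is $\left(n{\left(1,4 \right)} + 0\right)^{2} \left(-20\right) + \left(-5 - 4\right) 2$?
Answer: $-25938$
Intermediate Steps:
$n{\left(M,Z \right)} = - 9 Z$
$\left(n{\left(1,4 \right)} + 0\right)^{2} \left(-20\right) + \left(-5 - 4\right) 2 = \left(\left(-9\right) 4 + 0\right)^{2} \left(-20\right) + \left(-5 - 4\right) 2 = \left(-36 + 0\right)^{2} \left(-20\right) - 18 = \left(-36\right)^{2} \left(-20\right) - 18 = 1296 \left(-20\right) - 18 = -25920 - 18 = -25938$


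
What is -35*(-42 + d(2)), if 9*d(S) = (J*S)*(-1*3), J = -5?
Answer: 4060/3 ≈ 1353.3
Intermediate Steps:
d(S) = 5*S/3 (d(S) = ((-5*S)*(-1*3))/9 = (-5*S*(-3))/9 = (15*S)/9 = 5*S/3)
-35*(-42 + d(2)) = -35*(-42 + (5/3)*2) = -35*(-42 + 10/3) = -35*(-116/3) = 4060/3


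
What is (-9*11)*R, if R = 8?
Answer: -792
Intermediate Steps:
(-9*11)*R = -9*11*8 = -99*8 = -792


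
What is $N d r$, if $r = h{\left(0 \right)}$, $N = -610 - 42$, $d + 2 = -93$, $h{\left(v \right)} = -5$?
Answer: $-309700$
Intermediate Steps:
$d = -95$ ($d = -2 - 93 = -95$)
$N = -652$
$r = -5$
$N d r = \left(-652\right) \left(-95\right) \left(-5\right) = 61940 \left(-5\right) = -309700$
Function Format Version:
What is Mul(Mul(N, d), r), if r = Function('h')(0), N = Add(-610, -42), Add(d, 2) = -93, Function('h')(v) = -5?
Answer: -309700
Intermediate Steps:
d = -95 (d = Add(-2, -93) = -95)
N = -652
r = -5
Mul(Mul(N, d), r) = Mul(Mul(-652, -95), -5) = Mul(61940, -5) = -309700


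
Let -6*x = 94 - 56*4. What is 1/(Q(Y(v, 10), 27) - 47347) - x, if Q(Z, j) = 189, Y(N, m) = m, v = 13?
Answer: -3065273/141474 ≈ -21.667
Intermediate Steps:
x = 65/3 (x = -(94 - 56*4)/6 = -(94 - 224)/6 = -1/6*(-130) = 65/3 ≈ 21.667)
1/(Q(Y(v, 10), 27) - 47347) - x = 1/(189 - 47347) - 1*65/3 = 1/(-47158) - 65/3 = -1/47158 - 65/3 = -3065273/141474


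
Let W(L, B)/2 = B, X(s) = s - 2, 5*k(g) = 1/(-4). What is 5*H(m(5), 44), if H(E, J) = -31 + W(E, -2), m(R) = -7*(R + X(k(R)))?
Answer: -175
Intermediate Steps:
k(g) = -1/20 (k(g) = (⅕)/(-4) = (⅕)*(-¼) = -1/20)
X(s) = -2 + s
W(L, B) = 2*B
m(R) = 287/20 - 7*R (m(R) = -7*(R + (-2 - 1/20)) = -7*(R - 41/20) = -7*(-41/20 + R) = 287/20 - 7*R)
H(E, J) = -35 (H(E, J) = -31 + 2*(-2) = -31 - 4 = -35)
5*H(m(5), 44) = 5*(-35) = -175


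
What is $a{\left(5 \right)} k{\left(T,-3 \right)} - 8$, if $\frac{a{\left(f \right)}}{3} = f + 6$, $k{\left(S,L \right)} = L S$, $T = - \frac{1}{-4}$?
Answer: $- \frac{131}{4} \approx -32.75$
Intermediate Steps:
$T = \frac{1}{4}$ ($T = \left(-1\right) \left(- \frac{1}{4}\right) = \frac{1}{4} \approx 0.25$)
$a{\left(f \right)} = 18 + 3 f$ ($a{\left(f \right)} = 3 \left(f + 6\right) = 3 \left(6 + f\right) = 18 + 3 f$)
$a{\left(5 \right)} k{\left(T,-3 \right)} - 8 = \left(18 + 3 \cdot 5\right) \left(\left(-3\right) \frac{1}{4}\right) - 8 = \left(18 + 15\right) \left(- \frac{3}{4}\right) - 8 = 33 \left(- \frac{3}{4}\right) - 8 = - \frac{99}{4} - 8 = - \frac{131}{4}$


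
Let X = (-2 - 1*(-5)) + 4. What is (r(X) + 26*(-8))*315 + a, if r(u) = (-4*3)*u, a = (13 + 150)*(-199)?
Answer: -124417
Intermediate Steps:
X = 7 (X = (-2 + 5) + 4 = 3 + 4 = 7)
a = -32437 (a = 163*(-199) = -32437)
r(u) = -12*u
(r(X) + 26*(-8))*315 + a = (-12*7 + 26*(-8))*315 - 32437 = (-84 - 208)*315 - 32437 = -292*315 - 32437 = -91980 - 32437 = -124417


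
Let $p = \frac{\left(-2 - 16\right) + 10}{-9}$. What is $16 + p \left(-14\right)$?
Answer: $\frac{32}{9} \approx 3.5556$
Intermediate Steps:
$p = \frac{8}{9}$ ($p = \left(-18 + 10\right) \left(- \frac{1}{9}\right) = \left(-8\right) \left(- \frac{1}{9}\right) = \frac{8}{9} \approx 0.88889$)
$16 + p \left(-14\right) = 16 + \frac{8}{9} \left(-14\right) = 16 - \frac{112}{9} = \frac{32}{9}$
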